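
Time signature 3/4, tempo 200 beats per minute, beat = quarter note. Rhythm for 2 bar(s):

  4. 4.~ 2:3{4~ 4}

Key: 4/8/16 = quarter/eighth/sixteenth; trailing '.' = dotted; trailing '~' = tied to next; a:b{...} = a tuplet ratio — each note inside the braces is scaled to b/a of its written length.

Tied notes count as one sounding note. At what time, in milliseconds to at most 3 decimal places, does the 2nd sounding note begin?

1. 0.0ms @ 0 + 450.0ms (3/2)
2. 450.0ms @ 3/2 + 1350.0ms (9/2)

note 2 onset = 3/2b = 450.0ms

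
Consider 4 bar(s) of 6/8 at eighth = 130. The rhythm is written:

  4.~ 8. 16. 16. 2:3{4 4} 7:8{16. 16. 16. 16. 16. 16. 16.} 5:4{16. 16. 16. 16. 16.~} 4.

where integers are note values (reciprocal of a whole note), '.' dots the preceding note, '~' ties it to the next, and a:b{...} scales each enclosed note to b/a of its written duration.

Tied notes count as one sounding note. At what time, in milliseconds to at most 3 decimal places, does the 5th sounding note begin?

note 5 onset = 9b = 4153.846ms

1. 0.0ms @ 0 + 2076.923ms (9/2)
2. 2076.923ms @ 9/2 + 346.154ms (3/4)
3. 2423.077ms @ 21/4 + 346.154ms (3/4)
4. 2769.231ms @ 6 + 1384.615ms (3)
5. 4153.846ms @ 9 + 1384.615ms (3)
6. 5538.462ms @ 12 + 395.604ms (6/7)
7. 5934.066ms @ 90/7 + 395.604ms (6/7)
8. 6329.67ms @ 96/7 + 395.604ms (6/7)
9. 6725.275ms @ 102/7 + 395.604ms (6/7)
10. 7120.879ms @ 108/7 + 395.604ms (6/7)
11. 7516.484ms @ 114/7 + 395.604ms (6/7)
12. 7912.088ms @ 120/7 + 395.604ms (6/7)
13. 8307.692ms @ 18 + 276.923ms (3/5)
14. 8584.615ms @ 93/5 + 276.923ms (3/5)
15. 8861.538ms @ 96/5 + 276.923ms (3/5)
16. 9138.462ms @ 99/5 + 276.923ms (3/5)
17. 9415.385ms @ 102/5 + 1661.538ms (18/5)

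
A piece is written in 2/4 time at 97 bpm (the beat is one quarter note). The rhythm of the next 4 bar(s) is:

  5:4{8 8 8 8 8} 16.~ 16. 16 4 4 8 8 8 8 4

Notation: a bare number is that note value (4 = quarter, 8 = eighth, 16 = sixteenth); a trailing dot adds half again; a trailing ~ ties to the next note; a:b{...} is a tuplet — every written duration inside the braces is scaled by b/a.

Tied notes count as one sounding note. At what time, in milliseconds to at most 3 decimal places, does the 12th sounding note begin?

note 12 onset = 6b = 3711.34ms

1. 0.0ms @ 0 + 247.423ms (2/5)
2. 247.423ms @ 2/5 + 247.423ms (2/5)
3. 494.845ms @ 4/5 + 247.423ms (2/5)
4. 742.268ms @ 6/5 + 247.423ms (2/5)
5. 989.691ms @ 8/5 + 247.423ms (2/5)
6. 1237.113ms @ 2 + 463.918ms (3/4)
7. 1701.031ms @ 11/4 + 154.639ms (1/4)
8. 1855.67ms @ 3 + 618.557ms (1)
9. 2474.227ms @ 4 + 618.557ms (1)
10. 3092.784ms @ 5 + 309.278ms (1/2)
11. 3402.062ms @ 11/2 + 309.278ms (1/2)
12. 3711.34ms @ 6 + 309.278ms (1/2)
13. 4020.619ms @ 13/2 + 309.278ms (1/2)
14. 4329.897ms @ 7 + 618.557ms (1)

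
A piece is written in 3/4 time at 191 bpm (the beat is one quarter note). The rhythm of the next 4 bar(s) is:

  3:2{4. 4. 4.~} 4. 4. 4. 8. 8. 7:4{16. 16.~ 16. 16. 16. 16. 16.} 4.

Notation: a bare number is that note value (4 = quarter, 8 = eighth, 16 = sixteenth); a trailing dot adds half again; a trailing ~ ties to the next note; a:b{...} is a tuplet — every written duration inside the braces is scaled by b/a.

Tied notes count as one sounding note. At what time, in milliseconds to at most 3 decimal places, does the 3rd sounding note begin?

note 3 onset = 2b = 628.272ms

1. 0.0ms @ 0 + 314.136ms (1)
2. 314.136ms @ 1 + 314.136ms (1)
3. 628.272ms @ 2 + 785.34ms (5/2)
4. 1413.613ms @ 9/2 + 471.204ms (3/2)
5. 1884.817ms @ 6 + 471.204ms (3/2)
6. 2356.021ms @ 15/2 + 235.602ms (3/4)
7. 2591.623ms @ 33/4 + 235.602ms (3/4)
8. 2827.225ms @ 9 + 67.315ms (3/14)
9. 2894.54ms @ 129/14 + 134.63ms (3/7)
10. 3029.17ms @ 135/14 + 67.315ms (3/14)
11. 3096.485ms @ 69/7 + 67.315ms (3/14)
12. 3163.8ms @ 141/14 + 67.315ms (3/14)
13. 3231.114ms @ 72/7 + 67.315ms (3/14)
14. 3298.429ms @ 21/2 + 471.204ms (3/2)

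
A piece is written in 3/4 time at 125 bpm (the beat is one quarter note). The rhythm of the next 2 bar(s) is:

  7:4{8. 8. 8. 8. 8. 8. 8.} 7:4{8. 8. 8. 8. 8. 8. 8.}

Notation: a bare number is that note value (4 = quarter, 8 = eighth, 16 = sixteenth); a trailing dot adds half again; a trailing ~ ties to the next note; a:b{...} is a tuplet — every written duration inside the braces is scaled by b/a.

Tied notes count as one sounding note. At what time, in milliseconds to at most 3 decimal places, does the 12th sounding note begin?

note 12 onset = 33/7b = 2262.857ms

1. 0.0ms @ 0 + 205.714ms (3/7)
2. 205.714ms @ 3/7 + 205.714ms (3/7)
3. 411.429ms @ 6/7 + 205.714ms (3/7)
4. 617.143ms @ 9/7 + 205.714ms (3/7)
5. 822.857ms @ 12/7 + 205.714ms (3/7)
6. 1028.571ms @ 15/7 + 205.714ms (3/7)
7. 1234.286ms @ 18/7 + 205.714ms (3/7)
8. 1440.0ms @ 3 + 205.714ms (3/7)
9. 1645.714ms @ 24/7 + 205.714ms (3/7)
10. 1851.429ms @ 27/7 + 205.714ms (3/7)
11. 2057.143ms @ 30/7 + 205.714ms (3/7)
12. 2262.857ms @ 33/7 + 205.714ms (3/7)
13. 2468.571ms @ 36/7 + 205.714ms (3/7)
14. 2674.286ms @ 39/7 + 205.714ms (3/7)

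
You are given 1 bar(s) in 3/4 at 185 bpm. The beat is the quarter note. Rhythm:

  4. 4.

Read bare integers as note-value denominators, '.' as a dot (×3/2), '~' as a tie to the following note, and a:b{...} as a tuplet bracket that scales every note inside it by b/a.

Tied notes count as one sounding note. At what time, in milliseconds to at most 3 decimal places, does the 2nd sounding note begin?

1. 0.0ms @ 0 + 486.486ms (3/2)
2. 486.486ms @ 3/2 + 486.486ms (3/2)

note 2 onset = 3/2b = 486.486ms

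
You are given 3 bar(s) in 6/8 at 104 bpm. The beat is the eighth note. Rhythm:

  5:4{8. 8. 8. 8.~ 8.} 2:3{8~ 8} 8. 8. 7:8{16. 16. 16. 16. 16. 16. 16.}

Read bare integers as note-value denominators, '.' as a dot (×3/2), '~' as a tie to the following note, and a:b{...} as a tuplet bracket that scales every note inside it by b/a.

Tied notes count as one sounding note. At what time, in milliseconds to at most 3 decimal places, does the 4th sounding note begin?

note 4 onset = 18/5b = 2076.923ms

1. 0.0ms @ 0 + 692.308ms (6/5)
2. 692.308ms @ 6/5 + 692.308ms (6/5)
3. 1384.615ms @ 12/5 + 692.308ms (6/5)
4. 2076.923ms @ 18/5 + 1384.615ms (12/5)
5. 3461.538ms @ 6 + 1730.769ms (3)
6. 5192.308ms @ 9 + 865.385ms (3/2)
7. 6057.692ms @ 21/2 + 865.385ms (3/2)
8. 6923.077ms @ 12 + 494.505ms (6/7)
9. 7417.582ms @ 90/7 + 494.505ms (6/7)
10. 7912.088ms @ 96/7 + 494.505ms (6/7)
11. 8406.593ms @ 102/7 + 494.505ms (6/7)
12. 8901.099ms @ 108/7 + 494.505ms (6/7)
13. 9395.604ms @ 114/7 + 494.505ms (6/7)
14. 9890.11ms @ 120/7 + 494.505ms (6/7)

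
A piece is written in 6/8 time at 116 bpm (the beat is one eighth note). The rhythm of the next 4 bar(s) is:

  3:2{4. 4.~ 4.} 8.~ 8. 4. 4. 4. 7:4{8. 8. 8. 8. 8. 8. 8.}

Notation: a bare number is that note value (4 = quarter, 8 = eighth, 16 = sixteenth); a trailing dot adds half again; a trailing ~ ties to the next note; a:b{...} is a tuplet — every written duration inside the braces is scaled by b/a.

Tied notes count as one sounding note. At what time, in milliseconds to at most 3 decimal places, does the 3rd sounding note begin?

1. 0.0ms @ 0 + 1034.483ms (2)
2. 1034.483ms @ 2 + 2068.966ms (4)
3. 3103.448ms @ 6 + 1551.724ms (3)
4. 4655.172ms @ 9 + 1551.724ms (3)
5. 6206.897ms @ 12 + 1551.724ms (3)
6. 7758.621ms @ 15 + 1551.724ms (3)
7. 9310.345ms @ 18 + 443.35ms (6/7)
8. 9753.695ms @ 132/7 + 443.35ms (6/7)
9. 10197.044ms @ 138/7 + 443.35ms (6/7)
10. 10640.394ms @ 144/7 + 443.35ms (6/7)
11. 11083.744ms @ 150/7 + 443.35ms (6/7)
12. 11527.094ms @ 156/7 + 443.35ms (6/7)
13. 11970.443ms @ 162/7 + 443.35ms (6/7)

note 3 onset = 6b = 3103.448ms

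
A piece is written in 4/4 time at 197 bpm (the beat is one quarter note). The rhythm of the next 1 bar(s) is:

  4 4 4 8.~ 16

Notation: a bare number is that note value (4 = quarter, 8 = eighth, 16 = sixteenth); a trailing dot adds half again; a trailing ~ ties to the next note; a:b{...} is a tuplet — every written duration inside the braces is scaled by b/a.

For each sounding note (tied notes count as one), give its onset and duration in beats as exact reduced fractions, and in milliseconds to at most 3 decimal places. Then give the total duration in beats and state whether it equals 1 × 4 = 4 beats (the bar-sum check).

1) 0.0ms=0b +304.569ms=1b
2) 304.569ms=1b +304.569ms=1b
3) 609.137ms=2b +304.569ms=1b
4) 913.706ms=3b +304.569ms=1b
Σ=4b of 4 (197bpm 4/4) — PASS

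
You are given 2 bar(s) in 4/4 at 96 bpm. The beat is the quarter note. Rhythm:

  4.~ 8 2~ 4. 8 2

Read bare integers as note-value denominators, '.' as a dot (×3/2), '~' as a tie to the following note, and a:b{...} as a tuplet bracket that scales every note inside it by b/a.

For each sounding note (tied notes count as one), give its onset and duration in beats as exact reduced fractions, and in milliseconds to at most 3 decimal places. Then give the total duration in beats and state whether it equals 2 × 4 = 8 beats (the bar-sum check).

1) 0.0ms=0b +1250.0ms=2b
2) 1250.0ms=2b +2187.5ms=7/2b
3) 3437.5ms=11/2b +312.5ms=1/2b
4) 3750.0ms=6b +1250.0ms=2b
Σ=8b of 8 (96bpm 4/4) — PASS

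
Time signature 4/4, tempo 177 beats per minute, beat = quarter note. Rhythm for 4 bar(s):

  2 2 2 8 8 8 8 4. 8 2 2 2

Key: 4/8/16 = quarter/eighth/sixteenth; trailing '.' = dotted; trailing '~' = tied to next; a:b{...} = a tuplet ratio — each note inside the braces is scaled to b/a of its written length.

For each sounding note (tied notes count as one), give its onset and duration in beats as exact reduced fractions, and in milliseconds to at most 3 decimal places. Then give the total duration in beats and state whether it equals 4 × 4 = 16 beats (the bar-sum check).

1) 0.0ms=0b +677.966ms=2b
2) 677.966ms=2b +677.966ms=2b
3) 1355.932ms=4b +677.966ms=2b
4) 2033.898ms=6b +169.492ms=1/2b
5) 2203.39ms=13/2b +169.492ms=1/2b
6) 2372.881ms=7b +169.492ms=1/2b
7) 2542.373ms=15/2b +169.492ms=1/2b
8) 2711.864ms=8b +508.475ms=3/2b
9) 3220.339ms=19/2b +169.492ms=1/2b
10) 3389.831ms=10b +677.966ms=2b
11) 4067.797ms=12b +677.966ms=2b
12) 4745.763ms=14b +677.966ms=2b
Σ=16b of 16 (177bpm 4/4) — PASS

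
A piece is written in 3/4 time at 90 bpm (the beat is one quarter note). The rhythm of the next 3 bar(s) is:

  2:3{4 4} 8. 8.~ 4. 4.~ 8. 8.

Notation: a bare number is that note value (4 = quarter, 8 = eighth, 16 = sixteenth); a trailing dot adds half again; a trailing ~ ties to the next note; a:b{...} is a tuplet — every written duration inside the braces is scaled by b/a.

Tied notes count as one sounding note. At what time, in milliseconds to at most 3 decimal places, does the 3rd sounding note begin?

note 3 onset = 3b = 2000.0ms

1. 0.0ms @ 0 + 1000.0ms (3/2)
2. 1000.0ms @ 3/2 + 1000.0ms (3/2)
3. 2000.0ms @ 3 + 500.0ms (3/4)
4. 2500.0ms @ 15/4 + 1500.0ms (9/4)
5. 4000.0ms @ 6 + 1500.0ms (9/4)
6. 5500.0ms @ 33/4 + 500.0ms (3/4)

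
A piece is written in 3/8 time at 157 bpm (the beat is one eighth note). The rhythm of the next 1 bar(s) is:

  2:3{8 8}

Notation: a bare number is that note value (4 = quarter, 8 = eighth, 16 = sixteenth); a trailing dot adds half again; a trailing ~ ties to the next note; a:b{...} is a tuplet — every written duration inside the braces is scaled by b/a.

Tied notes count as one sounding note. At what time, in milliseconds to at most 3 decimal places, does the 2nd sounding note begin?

note 2 onset = 3/2b = 573.248ms

1. 0.0ms @ 0 + 573.248ms (3/2)
2. 573.248ms @ 3/2 + 573.248ms (3/2)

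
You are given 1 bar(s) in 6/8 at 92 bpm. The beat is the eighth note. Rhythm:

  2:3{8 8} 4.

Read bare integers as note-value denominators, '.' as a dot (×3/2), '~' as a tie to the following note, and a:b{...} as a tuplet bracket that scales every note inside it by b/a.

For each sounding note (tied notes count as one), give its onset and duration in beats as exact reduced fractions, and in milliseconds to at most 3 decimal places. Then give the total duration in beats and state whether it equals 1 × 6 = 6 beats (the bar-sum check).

1) 0.0ms=0b +978.261ms=3/2b
2) 978.261ms=3/2b +978.261ms=3/2b
3) 1956.522ms=3b +1956.522ms=3b
Σ=6b of 6 (92bpm 6/8) — PASS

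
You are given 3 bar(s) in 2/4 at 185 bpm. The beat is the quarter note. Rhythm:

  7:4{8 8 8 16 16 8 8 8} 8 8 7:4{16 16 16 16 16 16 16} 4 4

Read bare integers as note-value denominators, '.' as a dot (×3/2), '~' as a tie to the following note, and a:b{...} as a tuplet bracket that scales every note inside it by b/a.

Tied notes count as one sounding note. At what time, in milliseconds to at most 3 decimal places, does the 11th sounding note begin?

note 11 onset = 3b = 972.973ms

1. 0.0ms @ 0 + 92.664ms (2/7)
2. 92.664ms @ 2/7 + 92.664ms (2/7)
3. 185.328ms @ 4/7 + 92.664ms (2/7)
4. 277.992ms @ 6/7 + 46.332ms (1/7)
5. 324.324ms @ 1 + 46.332ms (1/7)
6. 370.656ms @ 8/7 + 92.664ms (2/7)
7. 463.32ms @ 10/7 + 92.664ms (2/7)
8. 555.985ms @ 12/7 + 92.664ms (2/7)
9. 648.649ms @ 2 + 162.162ms (1/2)
10. 810.811ms @ 5/2 + 162.162ms (1/2)
11. 972.973ms @ 3 + 46.332ms (1/7)
12. 1019.305ms @ 22/7 + 46.332ms (1/7)
13. 1065.637ms @ 23/7 + 46.332ms (1/7)
14. 1111.969ms @ 24/7 + 46.332ms (1/7)
15. 1158.301ms @ 25/7 + 46.332ms (1/7)
16. 1204.633ms @ 26/7 + 46.332ms (1/7)
17. 1250.965ms @ 27/7 + 46.332ms (1/7)
18. 1297.297ms @ 4 + 324.324ms (1)
19. 1621.622ms @ 5 + 324.324ms (1)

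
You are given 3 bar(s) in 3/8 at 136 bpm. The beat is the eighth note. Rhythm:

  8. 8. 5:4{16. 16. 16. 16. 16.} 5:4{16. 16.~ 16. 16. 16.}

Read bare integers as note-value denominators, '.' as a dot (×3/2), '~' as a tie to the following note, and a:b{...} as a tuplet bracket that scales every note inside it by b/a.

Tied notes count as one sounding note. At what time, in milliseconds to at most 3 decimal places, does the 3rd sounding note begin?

1. 0.0ms @ 0 + 661.765ms (3/2)
2. 661.765ms @ 3/2 + 661.765ms (3/2)
3. 1323.529ms @ 3 + 264.706ms (3/5)
4. 1588.235ms @ 18/5 + 264.706ms (3/5)
5. 1852.941ms @ 21/5 + 264.706ms (3/5)
6. 2117.647ms @ 24/5 + 264.706ms (3/5)
7. 2382.353ms @ 27/5 + 264.706ms (3/5)
8. 2647.059ms @ 6 + 264.706ms (3/5)
9. 2911.765ms @ 33/5 + 529.412ms (6/5)
10. 3441.176ms @ 39/5 + 264.706ms (3/5)
11. 3705.882ms @ 42/5 + 264.706ms (3/5)

note 3 onset = 3b = 1323.529ms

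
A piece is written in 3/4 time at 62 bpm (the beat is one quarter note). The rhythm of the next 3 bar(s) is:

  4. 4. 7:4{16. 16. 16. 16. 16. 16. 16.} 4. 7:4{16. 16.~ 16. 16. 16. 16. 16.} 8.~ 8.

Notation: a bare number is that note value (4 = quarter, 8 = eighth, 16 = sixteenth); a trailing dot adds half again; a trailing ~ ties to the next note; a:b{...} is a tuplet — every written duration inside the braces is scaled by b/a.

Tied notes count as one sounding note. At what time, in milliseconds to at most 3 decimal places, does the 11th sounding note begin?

note 11 onset = 6b = 5806.452ms

1. 0.0ms @ 0 + 1451.613ms (3/2)
2. 1451.613ms @ 3/2 + 1451.613ms (3/2)
3. 2903.226ms @ 3 + 207.373ms (3/14)
4. 3110.599ms @ 45/14 + 207.373ms (3/14)
5. 3317.972ms @ 24/7 + 207.373ms (3/14)
6. 3525.346ms @ 51/14 + 207.373ms (3/14)
7. 3732.719ms @ 27/7 + 207.373ms (3/14)
8. 3940.092ms @ 57/14 + 207.373ms (3/14)
9. 4147.465ms @ 30/7 + 207.373ms (3/14)
10. 4354.839ms @ 9/2 + 1451.613ms (3/2)
11. 5806.452ms @ 6 + 207.373ms (3/14)
12. 6013.825ms @ 87/14 + 414.747ms (3/7)
13. 6428.571ms @ 93/14 + 207.373ms (3/14)
14. 6635.945ms @ 48/7 + 207.373ms (3/14)
15. 6843.318ms @ 99/14 + 207.373ms (3/14)
16. 7050.691ms @ 51/7 + 207.373ms (3/14)
17. 7258.065ms @ 15/2 + 1451.613ms (3/2)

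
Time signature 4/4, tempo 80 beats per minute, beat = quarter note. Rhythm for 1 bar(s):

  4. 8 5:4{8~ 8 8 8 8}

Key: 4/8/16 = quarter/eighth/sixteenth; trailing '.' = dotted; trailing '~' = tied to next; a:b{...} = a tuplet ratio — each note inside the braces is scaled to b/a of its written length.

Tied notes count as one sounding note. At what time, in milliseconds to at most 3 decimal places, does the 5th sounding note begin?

note 5 onset = 16/5b = 2400.0ms

1. 0.0ms @ 0 + 1125.0ms (3/2)
2. 1125.0ms @ 3/2 + 375.0ms (1/2)
3. 1500.0ms @ 2 + 600.0ms (4/5)
4. 2100.0ms @ 14/5 + 300.0ms (2/5)
5. 2400.0ms @ 16/5 + 300.0ms (2/5)
6. 2700.0ms @ 18/5 + 300.0ms (2/5)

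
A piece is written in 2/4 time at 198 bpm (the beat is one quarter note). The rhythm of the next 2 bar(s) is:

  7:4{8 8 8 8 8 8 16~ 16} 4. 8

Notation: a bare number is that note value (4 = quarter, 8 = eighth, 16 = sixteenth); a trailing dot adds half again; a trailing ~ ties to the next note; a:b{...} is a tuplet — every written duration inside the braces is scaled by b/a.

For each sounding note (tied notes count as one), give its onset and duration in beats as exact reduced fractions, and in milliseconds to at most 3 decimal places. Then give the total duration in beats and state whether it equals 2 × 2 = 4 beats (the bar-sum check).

1) 0.0ms=0b +86.58ms=2/7b
2) 86.58ms=2/7b +86.58ms=2/7b
3) 173.16ms=4/7b +86.58ms=2/7b
4) 259.74ms=6/7b +86.58ms=2/7b
5) 346.32ms=8/7b +86.58ms=2/7b
6) 432.9ms=10/7b +86.58ms=2/7b
7) 519.481ms=12/7b +86.58ms=2/7b
8) 606.061ms=2b +454.545ms=3/2b
9) 1060.606ms=7/2b +151.515ms=1/2b
Σ=4b of 4 (198bpm 2/4) — PASS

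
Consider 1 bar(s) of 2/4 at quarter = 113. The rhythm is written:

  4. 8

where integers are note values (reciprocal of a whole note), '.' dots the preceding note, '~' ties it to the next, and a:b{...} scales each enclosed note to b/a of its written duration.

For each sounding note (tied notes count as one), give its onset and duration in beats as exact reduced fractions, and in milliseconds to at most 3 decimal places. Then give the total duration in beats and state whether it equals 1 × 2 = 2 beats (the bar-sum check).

1) 0.0ms=0b +796.46ms=3/2b
2) 796.46ms=3/2b +265.487ms=1/2b
Σ=2b of 2 (113bpm 2/4) — PASS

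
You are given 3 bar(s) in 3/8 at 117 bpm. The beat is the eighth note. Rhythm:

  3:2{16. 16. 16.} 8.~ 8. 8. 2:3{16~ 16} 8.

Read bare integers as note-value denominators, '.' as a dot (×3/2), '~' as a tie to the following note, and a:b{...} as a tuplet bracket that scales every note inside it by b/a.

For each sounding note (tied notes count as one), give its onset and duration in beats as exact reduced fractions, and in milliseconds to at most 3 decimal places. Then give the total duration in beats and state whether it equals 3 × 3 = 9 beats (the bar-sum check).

1) 0.0ms=0b +256.41ms=1/2b
2) 256.41ms=1/2b +256.41ms=1/2b
3) 512.821ms=1b +256.41ms=1/2b
4) 769.231ms=3/2b +1538.462ms=3b
5) 2307.692ms=9/2b +769.231ms=3/2b
6) 3076.923ms=6b +769.231ms=3/2b
7) 3846.154ms=15/2b +769.231ms=3/2b
Σ=9b of 9 (117bpm 3/8) — PASS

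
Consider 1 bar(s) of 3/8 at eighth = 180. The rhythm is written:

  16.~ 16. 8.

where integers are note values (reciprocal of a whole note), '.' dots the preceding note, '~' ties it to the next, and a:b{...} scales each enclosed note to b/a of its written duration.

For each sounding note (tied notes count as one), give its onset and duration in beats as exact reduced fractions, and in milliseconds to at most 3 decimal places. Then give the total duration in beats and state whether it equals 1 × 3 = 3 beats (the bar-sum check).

1) 0.0ms=0b +500.0ms=3/2b
2) 500.0ms=3/2b +500.0ms=3/2b
Σ=3b of 3 (180bpm 3/8) — PASS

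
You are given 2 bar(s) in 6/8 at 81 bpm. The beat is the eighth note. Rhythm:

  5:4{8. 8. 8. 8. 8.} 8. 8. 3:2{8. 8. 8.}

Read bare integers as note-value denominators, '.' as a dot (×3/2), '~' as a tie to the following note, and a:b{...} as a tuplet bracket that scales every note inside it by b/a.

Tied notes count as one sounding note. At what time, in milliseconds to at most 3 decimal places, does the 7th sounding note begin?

note 7 onset = 15/2b = 5555.556ms

1. 0.0ms @ 0 + 888.889ms (6/5)
2. 888.889ms @ 6/5 + 888.889ms (6/5)
3. 1777.778ms @ 12/5 + 888.889ms (6/5)
4. 2666.667ms @ 18/5 + 888.889ms (6/5)
5. 3555.556ms @ 24/5 + 888.889ms (6/5)
6. 4444.444ms @ 6 + 1111.111ms (3/2)
7. 5555.556ms @ 15/2 + 1111.111ms (3/2)
8. 6666.667ms @ 9 + 740.741ms (1)
9. 7407.407ms @ 10 + 740.741ms (1)
10. 8148.148ms @ 11 + 740.741ms (1)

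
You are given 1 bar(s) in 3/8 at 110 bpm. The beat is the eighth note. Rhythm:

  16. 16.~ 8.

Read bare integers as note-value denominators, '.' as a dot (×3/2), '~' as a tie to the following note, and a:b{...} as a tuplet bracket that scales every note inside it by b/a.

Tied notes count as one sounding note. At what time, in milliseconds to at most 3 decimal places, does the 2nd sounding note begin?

1. 0.0ms @ 0 + 409.091ms (3/4)
2. 409.091ms @ 3/4 + 1227.273ms (9/4)

note 2 onset = 3/4b = 409.091ms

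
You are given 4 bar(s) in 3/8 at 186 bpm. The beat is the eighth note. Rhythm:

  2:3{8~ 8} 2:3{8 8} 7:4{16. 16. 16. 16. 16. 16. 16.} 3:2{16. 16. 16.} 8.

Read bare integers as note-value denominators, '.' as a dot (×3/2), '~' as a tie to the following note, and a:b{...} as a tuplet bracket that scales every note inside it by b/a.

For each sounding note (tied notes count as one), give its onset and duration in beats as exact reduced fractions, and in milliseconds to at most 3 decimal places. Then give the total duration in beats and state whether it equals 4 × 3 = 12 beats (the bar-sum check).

1) 0.0ms=0b +967.742ms=3b
2) 967.742ms=3b +483.871ms=3/2b
3) 1451.613ms=9/2b +483.871ms=3/2b
4) 1935.484ms=6b +138.249ms=3/7b
5) 2073.733ms=45/7b +138.249ms=3/7b
6) 2211.982ms=48/7b +138.249ms=3/7b
7) 2350.23ms=51/7b +138.249ms=3/7b
8) 2488.479ms=54/7b +138.249ms=3/7b
9) 2626.728ms=57/7b +138.249ms=3/7b
10) 2764.977ms=60/7b +138.249ms=3/7b
11) 2903.226ms=9b +161.29ms=1/2b
12) 3064.516ms=19/2b +161.29ms=1/2b
13) 3225.806ms=10b +161.29ms=1/2b
14) 3387.097ms=21/2b +483.871ms=3/2b
Σ=12b of 12 (186bpm 3/8) — PASS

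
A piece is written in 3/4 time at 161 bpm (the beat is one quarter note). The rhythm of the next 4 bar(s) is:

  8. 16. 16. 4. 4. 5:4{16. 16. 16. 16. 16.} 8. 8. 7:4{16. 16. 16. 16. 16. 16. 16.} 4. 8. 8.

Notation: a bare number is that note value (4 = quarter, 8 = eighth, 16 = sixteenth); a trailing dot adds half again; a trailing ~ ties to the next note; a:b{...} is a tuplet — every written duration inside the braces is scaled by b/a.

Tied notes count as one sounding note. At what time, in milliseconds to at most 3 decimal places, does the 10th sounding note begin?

note 10 onset = 57/10b = 2124.224ms

1. 0.0ms @ 0 + 279.503ms (3/4)
2. 279.503ms @ 3/4 + 139.752ms (3/8)
3. 419.255ms @ 9/8 + 139.752ms (3/8)
4. 559.006ms @ 3/2 + 559.006ms (3/2)
5. 1118.012ms @ 3 + 559.006ms (3/2)
6. 1677.019ms @ 9/2 + 111.801ms (3/10)
7. 1788.82ms @ 24/5 + 111.801ms (3/10)
8. 1900.621ms @ 51/10 + 111.801ms (3/10)
9. 2012.422ms @ 27/5 + 111.801ms (3/10)
10. 2124.224ms @ 57/10 + 111.801ms (3/10)
11. 2236.025ms @ 6 + 279.503ms (3/4)
12. 2515.528ms @ 27/4 + 279.503ms (3/4)
13. 2795.031ms @ 15/2 + 79.858ms (3/14)
14. 2874.889ms @ 54/7 + 79.858ms (3/14)
15. 2954.747ms @ 111/14 + 79.858ms (3/14)
16. 3034.605ms @ 57/7 + 79.858ms (3/14)
17. 3114.463ms @ 117/14 + 79.858ms (3/14)
18. 3194.321ms @ 60/7 + 79.858ms (3/14)
19. 3274.179ms @ 123/14 + 79.858ms (3/14)
20. 3354.037ms @ 9 + 559.006ms (3/2)
21. 3913.043ms @ 21/2 + 279.503ms (3/4)
22. 4192.547ms @ 45/4 + 279.503ms (3/4)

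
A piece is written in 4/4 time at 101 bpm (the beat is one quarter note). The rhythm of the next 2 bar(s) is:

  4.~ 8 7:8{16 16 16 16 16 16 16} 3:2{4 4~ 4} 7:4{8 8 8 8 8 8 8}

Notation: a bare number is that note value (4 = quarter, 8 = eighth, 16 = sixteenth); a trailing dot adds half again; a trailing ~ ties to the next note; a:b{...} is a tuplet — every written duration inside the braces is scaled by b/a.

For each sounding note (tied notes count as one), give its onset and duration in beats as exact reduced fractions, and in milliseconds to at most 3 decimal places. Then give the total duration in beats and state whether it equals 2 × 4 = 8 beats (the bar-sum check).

1) 0.0ms=0b +1188.119ms=2b
2) 1188.119ms=2b +169.731ms=2/7b
3) 1357.85ms=16/7b +169.731ms=2/7b
4) 1527.581ms=18/7b +169.731ms=2/7b
5) 1697.313ms=20/7b +169.731ms=2/7b
6) 1867.044ms=22/7b +169.731ms=2/7b
7) 2036.775ms=24/7b +169.731ms=2/7b
8) 2206.506ms=26/7b +169.731ms=2/7b
9) 2376.238ms=4b +396.04ms=2/3b
10) 2772.277ms=14/3b +792.079ms=4/3b
11) 3564.356ms=6b +169.731ms=2/7b
12) 3734.088ms=44/7b +169.731ms=2/7b
13) 3903.819ms=46/7b +169.731ms=2/7b
14) 4073.55ms=48/7b +169.731ms=2/7b
15) 4243.281ms=50/7b +169.731ms=2/7b
16) 4413.013ms=52/7b +169.731ms=2/7b
17) 4582.744ms=54/7b +169.731ms=2/7b
Σ=8b of 8 (101bpm 4/4) — PASS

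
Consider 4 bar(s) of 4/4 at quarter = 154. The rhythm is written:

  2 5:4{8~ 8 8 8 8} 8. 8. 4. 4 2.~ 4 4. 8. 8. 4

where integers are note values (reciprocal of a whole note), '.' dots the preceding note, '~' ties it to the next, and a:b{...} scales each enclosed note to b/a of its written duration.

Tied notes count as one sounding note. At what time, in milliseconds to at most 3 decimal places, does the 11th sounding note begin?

1. 0.0ms @ 0 + 779.221ms (2)
2. 779.221ms @ 2 + 311.688ms (4/5)
3. 1090.909ms @ 14/5 + 155.844ms (2/5)
4. 1246.753ms @ 16/5 + 155.844ms (2/5)
5. 1402.597ms @ 18/5 + 155.844ms (2/5)
6. 1558.442ms @ 4 + 292.208ms (3/4)
7. 1850.649ms @ 19/4 + 292.208ms (3/4)
8. 2142.857ms @ 11/2 + 584.416ms (3/2)
9. 2727.273ms @ 7 + 389.61ms (1)
10. 3116.883ms @ 8 + 1558.442ms (4)
11. 4675.325ms @ 12 + 584.416ms (3/2)
12. 5259.74ms @ 27/2 + 292.208ms (3/4)
13. 5551.948ms @ 57/4 + 292.208ms (3/4)
14. 5844.156ms @ 15 + 389.61ms (1)

note 11 onset = 12b = 4675.325ms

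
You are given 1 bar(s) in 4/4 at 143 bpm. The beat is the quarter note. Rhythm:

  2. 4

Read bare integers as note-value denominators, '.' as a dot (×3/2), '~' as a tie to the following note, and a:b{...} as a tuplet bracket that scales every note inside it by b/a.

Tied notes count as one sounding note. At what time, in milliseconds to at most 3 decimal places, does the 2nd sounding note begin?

note 2 onset = 3b = 1258.741ms

1. 0.0ms @ 0 + 1258.741ms (3)
2. 1258.741ms @ 3 + 419.58ms (1)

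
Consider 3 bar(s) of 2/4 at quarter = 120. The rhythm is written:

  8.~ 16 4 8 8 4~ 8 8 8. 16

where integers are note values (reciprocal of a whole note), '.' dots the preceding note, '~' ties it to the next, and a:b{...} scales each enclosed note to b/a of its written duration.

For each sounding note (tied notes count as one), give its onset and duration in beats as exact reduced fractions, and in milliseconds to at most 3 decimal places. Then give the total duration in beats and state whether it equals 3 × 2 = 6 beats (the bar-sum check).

1) 0.0ms=0b +500.0ms=1b
2) 500.0ms=1b +500.0ms=1b
3) 1000.0ms=2b +250.0ms=1/2b
4) 1250.0ms=5/2b +250.0ms=1/2b
5) 1500.0ms=3b +750.0ms=3/2b
6) 2250.0ms=9/2b +250.0ms=1/2b
7) 2500.0ms=5b +375.0ms=3/4b
8) 2875.0ms=23/4b +125.0ms=1/4b
Σ=6b of 6 (120bpm 2/4) — PASS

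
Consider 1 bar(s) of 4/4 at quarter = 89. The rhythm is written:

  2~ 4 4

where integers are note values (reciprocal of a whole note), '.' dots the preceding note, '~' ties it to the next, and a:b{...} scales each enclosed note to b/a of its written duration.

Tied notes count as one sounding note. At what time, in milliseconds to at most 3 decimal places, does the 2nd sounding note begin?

note 2 onset = 3b = 2022.472ms

1. 0.0ms @ 0 + 2022.472ms (3)
2. 2022.472ms @ 3 + 674.157ms (1)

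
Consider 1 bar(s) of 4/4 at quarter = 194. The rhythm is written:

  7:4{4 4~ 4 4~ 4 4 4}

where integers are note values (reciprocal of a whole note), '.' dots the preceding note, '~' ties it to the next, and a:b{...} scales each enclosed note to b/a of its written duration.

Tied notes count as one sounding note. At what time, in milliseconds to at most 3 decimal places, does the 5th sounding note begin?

1. 0.0ms @ 0 + 176.73ms (4/7)
2. 176.73ms @ 4/7 + 353.461ms (8/7)
3. 530.191ms @ 12/7 + 353.461ms (8/7)
4. 883.652ms @ 20/7 + 176.73ms (4/7)
5. 1060.383ms @ 24/7 + 176.73ms (4/7)

note 5 onset = 24/7b = 1060.383ms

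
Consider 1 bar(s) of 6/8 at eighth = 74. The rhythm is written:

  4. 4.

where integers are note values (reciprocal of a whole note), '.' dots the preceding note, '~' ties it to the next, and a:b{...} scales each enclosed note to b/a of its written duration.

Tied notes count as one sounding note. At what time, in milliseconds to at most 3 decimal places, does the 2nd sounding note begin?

1. 0.0ms @ 0 + 2432.432ms (3)
2. 2432.432ms @ 3 + 2432.432ms (3)

note 2 onset = 3b = 2432.432ms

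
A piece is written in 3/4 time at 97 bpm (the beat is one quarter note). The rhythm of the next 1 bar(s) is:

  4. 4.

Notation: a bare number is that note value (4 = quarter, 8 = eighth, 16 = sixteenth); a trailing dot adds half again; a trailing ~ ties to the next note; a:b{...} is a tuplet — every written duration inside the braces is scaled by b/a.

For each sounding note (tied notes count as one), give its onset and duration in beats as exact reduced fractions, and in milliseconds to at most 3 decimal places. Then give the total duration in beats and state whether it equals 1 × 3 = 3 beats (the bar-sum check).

1) 0.0ms=0b +927.835ms=3/2b
2) 927.835ms=3/2b +927.835ms=3/2b
Σ=3b of 3 (97bpm 3/4) — PASS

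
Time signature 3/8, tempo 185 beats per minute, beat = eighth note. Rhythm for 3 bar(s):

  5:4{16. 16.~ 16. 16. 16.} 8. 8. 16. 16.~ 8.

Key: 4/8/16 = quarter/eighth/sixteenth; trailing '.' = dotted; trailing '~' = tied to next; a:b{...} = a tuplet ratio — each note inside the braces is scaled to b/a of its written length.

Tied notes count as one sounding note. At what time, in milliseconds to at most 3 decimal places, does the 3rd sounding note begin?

note 3 onset = 9/5b = 583.784ms

1. 0.0ms @ 0 + 194.595ms (3/5)
2. 194.595ms @ 3/5 + 389.189ms (6/5)
3. 583.784ms @ 9/5 + 194.595ms (3/5)
4. 778.378ms @ 12/5 + 194.595ms (3/5)
5. 972.973ms @ 3 + 486.486ms (3/2)
6. 1459.459ms @ 9/2 + 486.486ms (3/2)
7. 1945.946ms @ 6 + 243.243ms (3/4)
8. 2189.189ms @ 27/4 + 729.73ms (9/4)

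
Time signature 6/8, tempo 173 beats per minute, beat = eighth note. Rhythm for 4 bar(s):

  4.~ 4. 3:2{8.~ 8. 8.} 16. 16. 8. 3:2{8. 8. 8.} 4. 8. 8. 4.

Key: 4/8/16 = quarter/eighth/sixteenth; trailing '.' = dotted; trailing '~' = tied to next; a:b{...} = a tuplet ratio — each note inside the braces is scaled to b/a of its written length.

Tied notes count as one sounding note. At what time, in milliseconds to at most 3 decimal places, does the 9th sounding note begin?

note 9 onset = 14b = 4855.491ms

1. 0.0ms @ 0 + 2080.925ms (6)
2. 2080.925ms @ 6 + 693.642ms (2)
3. 2774.566ms @ 8 + 346.821ms (1)
4. 3121.387ms @ 9 + 260.116ms (3/4)
5. 3381.503ms @ 39/4 + 260.116ms (3/4)
6. 3641.618ms @ 21/2 + 520.231ms (3/2)
7. 4161.85ms @ 12 + 346.821ms (1)
8. 4508.671ms @ 13 + 346.821ms (1)
9. 4855.491ms @ 14 + 346.821ms (1)
10. 5202.312ms @ 15 + 1040.462ms (3)
11. 6242.775ms @ 18 + 520.231ms (3/2)
12. 6763.006ms @ 39/2 + 520.231ms (3/2)
13. 7283.237ms @ 21 + 1040.462ms (3)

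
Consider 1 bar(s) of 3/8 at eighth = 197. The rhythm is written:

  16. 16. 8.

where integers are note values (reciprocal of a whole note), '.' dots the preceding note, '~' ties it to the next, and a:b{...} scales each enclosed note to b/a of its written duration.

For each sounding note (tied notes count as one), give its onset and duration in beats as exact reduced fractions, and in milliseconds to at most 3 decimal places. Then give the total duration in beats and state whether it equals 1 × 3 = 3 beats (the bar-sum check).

1) 0.0ms=0b +228.426ms=3/4b
2) 228.426ms=3/4b +228.426ms=3/4b
3) 456.853ms=3/2b +456.853ms=3/2b
Σ=3b of 3 (197bpm 3/8) — PASS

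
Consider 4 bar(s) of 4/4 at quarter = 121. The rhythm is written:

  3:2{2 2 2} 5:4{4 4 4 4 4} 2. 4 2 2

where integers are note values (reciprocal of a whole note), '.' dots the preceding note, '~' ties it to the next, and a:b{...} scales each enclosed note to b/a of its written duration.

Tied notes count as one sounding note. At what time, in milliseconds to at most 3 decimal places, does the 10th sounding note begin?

note 10 onset = 11b = 5454.545ms

1. 0.0ms @ 0 + 661.157ms (4/3)
2. 661.157ms @ 4/3 + 661.157ms (4/3)
3. 1322.314ms @ 8/3 + 661.157ms (4/3)
4. 1983.471ms @ 4 + 396.694ms (4/5)
5. 2380.165ms @ 24/5 + 396.694ms (4/5)
6. 2776.86ms @ 28/5 + 396.694ms (4/5)
7. 3173.554ms @ 32/5 + 396.694ms (4/5)
8. 3570.248ms @ 36/5 + 396.694ms (4/5)
9. 3966.942ms @ 8 + 1487.603ms (3)
10. 5454.545ms @ 11 + 495.868ms (1)
11. 5950.413ms @ 12 + 991.736ms (2)
12. 6942.149ms @ 14 + 991.736ms (2)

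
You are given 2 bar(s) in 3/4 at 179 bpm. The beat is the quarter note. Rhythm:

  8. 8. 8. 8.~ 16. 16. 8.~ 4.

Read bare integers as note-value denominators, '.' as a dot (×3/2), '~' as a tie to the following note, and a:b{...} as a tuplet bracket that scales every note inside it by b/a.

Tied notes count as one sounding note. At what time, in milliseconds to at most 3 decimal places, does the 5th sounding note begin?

1. 0.0ms @ 0 + 251.397ms (3/4)
2. 251.397ms @ 3/4 + 251.397ms (3/4)
3. 502.793ms @ 3/2 + 251.397ms (3/4)
4. 754.19ms @ 9/4 + 377.095ms (9/8)
5. 1131.285ms @ 27/8 + 125.698ms (3/8)
6. 1256.983ms @ 15/4 + 754.19ms (9/4)

note 5 onset = 27/8b = 1131.285ms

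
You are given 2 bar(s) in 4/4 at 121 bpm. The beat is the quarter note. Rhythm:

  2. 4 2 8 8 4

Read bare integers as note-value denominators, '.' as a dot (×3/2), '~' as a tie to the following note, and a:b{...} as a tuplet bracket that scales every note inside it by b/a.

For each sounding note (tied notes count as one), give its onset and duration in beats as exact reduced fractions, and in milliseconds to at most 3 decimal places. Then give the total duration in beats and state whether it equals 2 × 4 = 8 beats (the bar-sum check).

1) 0.0ms=0b +1487.603ms=3b
2) 1487.603ms=3b +495.868ms=1b
3) 1983.471ms=4b +991.736ms=2b
4) 2975.207ms=6b +247.934ms=1/2b
5) 3223.14ms=13/2b +247.934ms=1/2b
6) 3471.074ms=7b +495.868ms=1b
Σ=8b of 8 (121bpm 4/4) — PASS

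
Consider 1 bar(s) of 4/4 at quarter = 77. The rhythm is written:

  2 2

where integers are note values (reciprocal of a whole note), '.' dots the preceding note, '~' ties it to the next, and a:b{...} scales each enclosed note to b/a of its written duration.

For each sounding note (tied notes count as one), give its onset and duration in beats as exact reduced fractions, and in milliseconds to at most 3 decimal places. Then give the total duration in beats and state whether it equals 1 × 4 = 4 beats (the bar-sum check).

1) 0.0ms=0b +1558.442ms=2b
2) 1558.442ms=2b +1558.442ms=2b
Σ=4b of 4 (77bpm 4/4) — PASS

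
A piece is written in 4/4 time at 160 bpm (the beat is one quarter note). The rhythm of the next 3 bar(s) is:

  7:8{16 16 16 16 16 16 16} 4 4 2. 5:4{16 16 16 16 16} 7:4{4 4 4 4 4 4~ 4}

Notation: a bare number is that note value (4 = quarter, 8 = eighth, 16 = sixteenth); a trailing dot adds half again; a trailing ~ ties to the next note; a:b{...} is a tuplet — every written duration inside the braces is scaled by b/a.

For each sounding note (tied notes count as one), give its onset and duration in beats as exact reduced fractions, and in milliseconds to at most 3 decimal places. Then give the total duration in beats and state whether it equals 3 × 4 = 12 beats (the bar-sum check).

1) 0.0ms=0b +107.143ms=2/7b
2) 107.143ms=2/7b +107.143ms=2/7b
3) 214.286ms=4/7b +107.143ms=2/7b
4) 321.429ms=6/7b +107.143ms=2/7b
5) 428.571ms=8/7b +107.143ms=2/7b
6) 535.714ms=10/7b +107.143ms=2/7b
7) 642.857ms=12/7b +107.143ms=2/7b
8) 750.0ms=2b +375.0ms=1b
9) 1125.0ms=3b +375.0ms=1b
10) 1500.0ms=4b +1125.0ms=3b
11) 2625.0ms=7b +75.0ms=1/5b
12) 2700.0ms=36/5b +75.0ms=1/5b
13) 2775.0ms=37/5b +75.0ms=1/5b
14) 2850.0ms=38/5b +75.0ms=1/5b
15) 2925.0ms=39/5b +75.0ms=1/5b
16) 3000.0ms=8b +214.286ms=4/7b
17) 3214.286ms=60/7b +214.286ms=4/7b
18) 3428.571ms=64/7b +214.286ms=4/7b
19) 3642.857ms=68/7b +214.286ms=4/7b
20) 3857.143ms=72/7b +214.286ms=4/7b
21) 4071.429ms=76/7b +428.571ms=8/7b
Σ=12b of 12 (160bpm 4/4) — PASS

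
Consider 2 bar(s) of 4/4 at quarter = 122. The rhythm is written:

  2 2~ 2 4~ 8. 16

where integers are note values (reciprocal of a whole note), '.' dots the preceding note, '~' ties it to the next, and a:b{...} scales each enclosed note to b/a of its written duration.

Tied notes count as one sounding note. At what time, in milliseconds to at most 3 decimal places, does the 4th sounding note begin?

1. 0.0ms @ 0 + 983.607ms (2)
2. 983.607ms @ 2 + 1967.213ms (4)
3. 2950.82ms @ 6 + 860.656ms (7/4)
4. 3811.475ms @ 31/4 + 122.951ms (1/4)

note 4 onset = 31/4b = 3811.475ms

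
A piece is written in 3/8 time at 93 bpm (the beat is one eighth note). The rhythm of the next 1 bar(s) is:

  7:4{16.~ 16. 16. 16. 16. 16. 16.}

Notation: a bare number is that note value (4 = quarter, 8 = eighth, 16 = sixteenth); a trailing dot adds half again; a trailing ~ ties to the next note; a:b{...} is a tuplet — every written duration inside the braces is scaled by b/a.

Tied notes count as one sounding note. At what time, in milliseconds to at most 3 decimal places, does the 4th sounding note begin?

1. 0.0ms @ 0 + 552.995ms (6/7)
2. 552.995ms @ 6/7 + 276.498ms (3/7)
3. 829.493ms @ 9/7 + 276.498ms (3/7)
4. 1105.991ms @ 12/7 + 276.498ms (3/7)
5. 1382.488ms @ 15/7 + 276.498ms (3/7)
6. 1658.986ms @ 18/7 + 276.498ms (3/7)

note 4 onset = 12/7b = 1105.991ms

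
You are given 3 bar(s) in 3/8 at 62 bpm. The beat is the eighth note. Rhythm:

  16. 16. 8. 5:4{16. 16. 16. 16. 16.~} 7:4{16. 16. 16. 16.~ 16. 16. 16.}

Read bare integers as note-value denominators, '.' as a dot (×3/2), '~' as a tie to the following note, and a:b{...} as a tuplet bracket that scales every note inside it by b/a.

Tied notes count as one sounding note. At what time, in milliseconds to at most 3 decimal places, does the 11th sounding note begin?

1. 0.0ms @ 0 + 725.806ms (3/4)
2. 725.806ms @ 3/4 + 725.806ms (3/4)
3. 1451.613ms @ 3/2 + 1451.613ms (3/2)
4. 2903.226ms @ 3 + 580.645ms (3/5)
5. 3483.871ms @ 18/5 + 580.645ms (3/5)
6. 4064.516ms @ 21/5 + 580.645ms (3/5)
7. 4645.161ms @ 24/5 + 580.645ms (3/5)
8. 5225.806ms @ 27/5 + 995.392ms (36/35)
9. 6221.198ms @ 45/7 + 414.747ms (3/7)
10. 6635.945ms @ 48/7 + 414.747ms (3/7)
11. 7050.691ms @ 51/7 + 829.493ms (6/7)
12. 7880.184ms @ 57/7 + 414.747ms (3/7)
13. 8294.931ms @ 60/7 + 414.747ms (3/7)

note 11 onset = 51/7b = 7050.691ms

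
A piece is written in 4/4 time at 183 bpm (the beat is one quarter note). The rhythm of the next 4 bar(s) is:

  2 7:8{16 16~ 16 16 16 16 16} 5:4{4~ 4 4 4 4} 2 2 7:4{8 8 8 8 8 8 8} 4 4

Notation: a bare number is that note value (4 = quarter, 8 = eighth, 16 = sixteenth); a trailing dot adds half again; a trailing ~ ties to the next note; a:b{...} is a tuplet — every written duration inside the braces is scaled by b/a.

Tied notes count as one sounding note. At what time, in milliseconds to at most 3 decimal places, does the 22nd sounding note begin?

note 22 onset = 15b = 4918.033ms

1. 0.0ms @ 0 + 655.738ms (2)
2. 655.738ms @ 2 + 93.677ms (2/7)
3. 749.415ms @ 16/7 + 187.354ms (4/7)
4. 936.768ms @ 20/7 + 93.677ms (2/7)
5. 1030.445ms @ 22/7 + 93.677ms (2/7)
6. 1124.122ms @ 24/7 + 93.677ms (2/7)
7. 1217.799ms @ 26/7 + 93.677ms (2/7)
8. 1311.475ms @ 4 + 524.59ms (8/5)
9. 1836.066ms @ 28/5 + 262.295ms (4/5)
10. 2098.361ms @ 32/5 + 262.295ms (4/5)
11. 2360.656ms @ 36/5 + 262.295ms (4/5)
12. 2622.951ms @ 8 + 655.738ms (2)
13. 3278.689ms @ 10 + 655.738ms (2)
14. 3934.426ms @ 12 + 93.677ms (2/7)
15. 4028.103ms @ 86/7 + 93.677ms (2/7)
16. 4121.78ms @ 88/7 + 93.677ms (2/7)
17. 4215.457ms @ 90/7 + 93.677ms (2/7)
18. 4309.133ms @ 92/7 + 93.677ms (2/7)
19. 4402.81ms @ 94/7 + 93.677ms (2/7)
20. 4496.487ms @ 96/7 + 93.677ms (2/7)
21. 4590.164ms @ 14 + 327.869ms (1)
22. 4918.033ms @ 15 + 327.869ms (1)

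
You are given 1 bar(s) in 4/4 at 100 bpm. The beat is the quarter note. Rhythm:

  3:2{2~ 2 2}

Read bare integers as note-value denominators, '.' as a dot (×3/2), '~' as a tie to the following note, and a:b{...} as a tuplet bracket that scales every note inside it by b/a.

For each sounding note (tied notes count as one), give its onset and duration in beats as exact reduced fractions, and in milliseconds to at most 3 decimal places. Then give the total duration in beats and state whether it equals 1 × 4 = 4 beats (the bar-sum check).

1) 0.0ms=0b +1600.0ms=8/3b
2) 1600.0ms=8/3b +800.0ms=4/3b
Σ=4b of 4 (100bpm 4/4) — PASS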